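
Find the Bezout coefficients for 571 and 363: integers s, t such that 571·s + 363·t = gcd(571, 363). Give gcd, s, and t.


Euclidean algorithm on (571, 363) — divide until remainder is 0:
  571 = 1 · 363 + 208
  363 = 1 · 208 + 155
  208 = 1 · 155 + 53
  155 = 2 · 53 + 49
  53 = 1 · 49 + 4
  49 = 12 · 4 + 1
  4 = 4 · 1 + 0
gcd(571, 363) = 1.
Track Bezout coefficients alongside the remainders: start with r₀ = 571 = a·1 + b·0 (s = 1, t = 0) and r₁ = 363 = a·0 + b·1 (s = 0, t = 1); each new remainder r_{k+1} = r_{k-1} − q_k·r_k inherits s_{k+1} = s_{k-1} − q_k·s_k, t_{k+1} = t_{k-1} − q_k·t_k, so r_k = a·s_k + b·t_k at every step:
  q = 1: r = 208, s = 1 − 1·0 = 1, t = 0 − 1·1 = -1  (check: 571·1 + 363·(-1) = 208)
  q = 1: r = 155, s = 0 − 1·1 = -1, t = 1 − 1·(-1) = 2  (check: 571·(-1) + 363·2 = 155)
  q = 1: r = 53, s = 1 − 1·(-1) = 2, t = -1 − 1·2 = -3  (check: 571·2 + 363·(-3) = 53)
  q = 2: r = 49, s = -1 − 2·2 = -5, t = 2 − 2·(-3) = 8  (check: 571·(-5) + 363·8 = 49)
  q = 1: r = 4, s = 2 − 1·(-5) = 7, t = -3 − 1·8 = -11  (check: 571·7 + 363·(-11) = 4)
  q = 12: r = 1, s = -5 − 12·7 = -89, t = 8 − 12·(-11) = 140  (check: 571·(-89) + 363·140 = 1)
The row with r = 1 (the gcd) gives the Bezout coefficients s = -89, t = 140.
Result: 571 · (-89) + 363 · (140) = 1.

gcd(571, 363) = 1; s = -89, t = 140 (check: 571·(-89) + 363·140 = 1).


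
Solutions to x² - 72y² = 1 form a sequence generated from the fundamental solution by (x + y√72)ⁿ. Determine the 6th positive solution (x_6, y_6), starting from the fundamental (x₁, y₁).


Step 1: Find the fundamental solution (x₁, y₁) of x² - 72y² = 1.
  Expand √72 as a continued fraction. a₀ = ⌊√72⌋ = 8; iterate m_{k+1} = d_k·a_k − m_k, d_{k+1} = (72 − m_{k+1}²)/d_k, a_{k+1} = ⌊(a₀ + m_{k+1})/d_{k+1}⌋ (starting m₀ = 0, d₀ = 1), with convergents p_k = a_k·p_{k-1} + p_{k-2}, q_k = a_k·q_{k-1} + q_{k-2} (p₋₁ = 1, q₋₁ = 0):
  k = 0: a₀ = 8; p₀/q₀ = 8/1; p₀² − 72·q₀² = 64 − 72 = -8.
  k = 1: m = 8, d = 8, a = ⌊(8 + 8)/8⌋ = 2; p/q = (2·8 + 1)/(2·1 + 0) = 17/2; p² − 72·q² = 289 − 288 = 1.
  The first convergent with p² − 72·q² = 1 gives the fundamental solution (x₁, y₁) = (17, 2).
Step 2: Apply the recurrence (x_{n+1}, y_{n+1}) = (x₁x_n + 72y₁y_n, x₁y_n + y₁x_n) repeatedly.
  From (x_1, y_1) = (17, 2): x_2 = 17·17 + 72·2·2 = 577; y_2 = 17·2 + 2·17 = 68.
  From (x_2, y_2) = (577, 68): x_3 = 17·577 + 72·2·68 = 19601; y_3 = 17·68 + 2·577 = 2310.
  From (x_3, y_3) = (19601, 2310): x_4 = 17·19601 + 72·2·2310 = 665857; y_4 = 17·2310 + 2·19601 = 78472.
  From (x_4, y_4) = (665857, 78472): x_5 = 17·665857 + 72·2·78472 = 22619537; y_5 = 17·78472 + 2·665857 = 2665738.
  From (x_5, y_5) = (22619537, 2665738): x_6 = 17·22619537 + 72·2·2665738 = 768398401; y_6 = 17·2665738 + 2·22619537 = 90556620.
Step 3: Verify x_6² - 72·y_6² = 590436102659356801 - 590436102659356800 = 1 (should be 1). ✓

(x_1, y_1) = (17, 2); (x_6, y_6) = (768398401, 90556620).


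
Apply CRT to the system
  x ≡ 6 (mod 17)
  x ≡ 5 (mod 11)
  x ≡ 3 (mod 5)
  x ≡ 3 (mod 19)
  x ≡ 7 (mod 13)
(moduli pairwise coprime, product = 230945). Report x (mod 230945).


Product of moduli M = 17 · 11 · 5 · 19 · 13 = 230945.
Merge one congruence at a time:
  Start: x ≡ 6 (mod 17).
  Combine with x ≡ 5 (mod 11); new modulus lcm = 187.
    Write x = 6 + 17·t and substitute into x ≡ 5 (mod 11): 17·t ≡ 5 − 6 = -1 (mod 11).
    Reduce coefficients mod 11: 6·t ≡ 10 (mod 11).
    The inverse of 6 mod 11 is 2 (since 6·2 = 12 = 1·11 + 1), so t ≡ 2·10 = 20 ≡ 9 (mod 11).
    Then x = 6 + 17·9 = 159, valid modulo lcm(17, 11) = 187: x ≡ 159 (mod 187).
  Combine with x ≡ 3 (mod 5); new modulus lcm = 935.
    Write x = 159 + 187·t and substitute into x ≡ 3 (mod 5): 187·t ≡ 3 − 159 = -156 (mod 5).
    Reduce coefficients mod 5: 2·t ≡ 4 (mod 5).
    The inverse of 2 mod 5 is 3 (since 2·3 = 6 = 1·5 + 1), so t ≡ 3·4 = 12 ≡ 2 (mod 5).
    Then x = 159 + 187·2 = 533, valid modulo lcm(187, 5) = 935: x ≡ 533 (mod 935).
  Combine with x ≡ 3 (mod 19); new modulus lcm = 17765.
    Write x = 533 + 935·t and substitute into x ≡ 3 (mod 19): 935·t ≡ 3 − 533 = -530 (mod 19).
    Reduce coefficients mod 19: 4·t ≡ 2 (mod 19).
    The inverse of 4 mod 19 is 5 (since 4·5 = 20 = 1·19 + 1), so t ≡ 5·2 = 10 ≡ 10 (mod 19).
    Then x = 533 + 935·10 = 9883, valid modulo lcm(935, 19) = 17765: x ≡ 9883 (mod 17765).
  Combine with x ≡ 7 (mod 13); new modulus lcm = 230945.
    Write x = 9883 + 17765·t and substitute into x ≡ 7 (mod 13): 17765·t ≡ 7 − 9883 = -9876 (mod 13).
    Reduce coefficients mod 13: 7·t ≡ 4 (mod 13).
    The inverse of 7 mod 13 is 2 (since 7·2 = 14 = 1·13 + 1), so t ≡ 2·4 = 8 ≡ 8 (mod 13).
    Then x = 9883 + 17765·8 = 152003, valid modulo lcm(17765, 13) = 230945: x ≡ 152003 (mod 230945).
Verify against each original: 152003 mod 17 = 6, 152003 mod 11 = 5, 152003 mod 5 = 3, 152003 mod 19 = 3, 152003 mod 13 = 7.

x ≡ 152003 (mod 230945).


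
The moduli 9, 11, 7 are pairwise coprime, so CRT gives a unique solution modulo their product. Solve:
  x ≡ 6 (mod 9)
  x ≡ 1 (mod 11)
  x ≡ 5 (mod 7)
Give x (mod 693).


Moduli 9, 11, 7 are pairwise coprime; by CRT there is a unique solution modulo M = 9 · 11 · 7 = 693.
Solve pairwise, accumulating the modulus:
  Start with x ≡ 6 (mod 9).
  Combine with x ≡ 1 (mod 11): since gcd(9, 11) = 1, we get a unique residue mod 99.
    Write x = 6 + 9·t and substitute into x ≡ 1 (mod 11): 9·t ≡ 1 − 6 = -5 (mod 11).
    Reduce coefficients mod 11: 9·t ≡ 6 (mod 11).
    The inverse of 9 mod 11 is 5 (since 9·5 = 45 = 4·11 + 1), so t ≡ 5·6 = 30 ≡ 8 (mod 11).
    Then x = 6 + 9·8 = 78, valid modulo lcm(9, 11) = 99: x ≡ 78 (mod 99).
  Combine with x ≡ 5 (mod 7): since gcd(99, 7) = 1, we get a unique residue mod 693.
    Write x = 78 + 99·t and substitute into x ≡ 5 (mod 7): 99·t ≡ 5 − 78 = -73 (mod 7).
    Reduce coefficients mod 7: 1·t ≡ 4 (mod 7).
    So t ≡ 4 (mod 7).
    Then x = 78 + 99·4 = 474, valid modulo lcm(99, 7) = 693: x ≡ 474 (mod 693).
Verify: 474 mod 9 = 6 ✓, 474 mod 11 = 1 ✓, 474 mod 7 = 5 ✓.

x ≡ 474 (mod 693).


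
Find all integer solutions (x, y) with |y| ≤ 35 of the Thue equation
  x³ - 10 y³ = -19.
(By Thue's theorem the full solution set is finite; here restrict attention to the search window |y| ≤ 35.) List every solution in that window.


The equation is x³ - 10y³ = -19. For fixed y, x³ = 10·y³ − 19, so a solution requires the RHS to be a perfect cube.
Strategy: iterate y from -35 to 35, compute RHS = 10·y³ − 19, and check whether it is a (positive or negative) perfect cube.
Check small values of y:
  y = 0: RHS = -19 is not a perfect cube.
  y = 1: RHS = -9 is not a perfect cube.
  y = -1: RHS = -29 is not a perfect cube.
  y = 2: RHS = 61 is not a perfect cube.
  y = -2: RHS = -99 is not a perfect cube.
  y = 3: RHS = 251 is not a perfect cube.
  y = -3: RHS = -289 is not a perfect cube.
Continuing the search up to |y| = 35 finds no solutions either.
No (x, y) in the scanned range satisfies the equation.

No integer solutions with |y| ≤ 35.


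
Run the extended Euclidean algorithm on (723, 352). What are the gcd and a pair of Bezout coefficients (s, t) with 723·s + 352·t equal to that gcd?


Euclidean algorithm on (723, 352) — divide until remainder is 0:
  723 = 2 · 352 + 19
  352 = 18 · 19 + 10
  19 = 1 · 10 + 9
  10 = 1 · 9 + 1
  9 = 9 · 1 + 0
gcd(723, 352) = 1.
Track Bezout coefficients alongside the remainders: start with r₀ = 723 = a·1 + b·0 (s = 1, t = 0) and r₁ = 352 = a·0 + b·1 (s = 0, t = 1); each new remainder r_{k+1} = r_{k-1} − q_k·r_k inherits s_{k+1} = s_{k-1} − q_k·s_k, t_{k+1} = t_{k-1} − q_k·t_k, so r_k = a·s_k + b·t_k at every step:
  q = 2: r = 19, s = 1 − 2·0 = 1, t = 0 − 2·1 = -2  (check: 723·1 + 352·(-2) = 19)
  q = 18: r = 10, s = 0 − 18·1 = -18, t = 1 − 18·(-2) = 37  (check: 723·(-18) + 352·37 = 10)
  q = 1: r = 9, s = 1 − 1·(-18) = 19, t = -2 − 1·37 = -39  (check: 723·19 + 352·(-39) = 9)
  q = 1: r = 1, s = -18 − 1·19 = -37, t = 37 − 1·(-39) = 76  (check: 723·(-37) + 352·76 = 1)
The row with r = 1 (the gcd) gives the Bezout coefficients s = -37, t = 76.
Result: 723 · (-37) + 352 · (76) = 1.

gcd(723, 352) = 1; s = -37, t = 76 (check: 723·(-37) + 352·76 = 1).


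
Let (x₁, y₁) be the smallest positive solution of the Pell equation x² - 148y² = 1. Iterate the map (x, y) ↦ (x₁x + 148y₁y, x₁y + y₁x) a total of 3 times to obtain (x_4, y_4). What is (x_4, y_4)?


Step 1: Find the fundamental solution (x₁, y₁) of x² - 148y² = 1.
  Expand √148 as a continued fraction. a₀ = ⌊√148⌋ = 12; iterate m_{k+1} = d_k·a_k − m_k, d_{k+1} = (148 − m_{k+1}²)/d_k, a_{k+1} = ⌊(a₀ + m_{k+1})/d_{k+1}⌋ (starting m₀ = 0, d₀ = 1), with convergents p_k = a_k·p_{k-1} + p_{k-2}, q_k = a_k·q_{k-1} + q_{k-2} (p₋₁ = 1, q₋₁ = 0):
  k = 0: a₀ = 12; p₀/q₀ = 12/1; p₀² − 148·q₀² = 144 − 148 = -4.
  k = 1: m = 12, d = 4, a = ⌊(12 + 12)/4⌋ = 6; p/q = (6·12 + 1)/(6·1 + 0) = 73/6; p² − 148·q² = 5329 − 5328 = 1.
  The first convergent with p² − 148·q² = 1 gives the fundamental solution (x₁, y₁) = (73, 6).
Step 2: Apply the recurrence (x_{n+1}, y_{n+1}) = (x₁x_n + 148y₁y_n, x₁y_n + y₁x_n) repeatedly.
  From (x_1, y_1) = (73, 6): x_2 = 73·73 + 148·6·6 = 10657; y_2 = 73·6 + 6·73 = 876.
  From (x_2, y_2) = (10657, 876): x_3 = 73·10657 + 148·6·876 = 1555849; y_3 = 73·876 + 6·10657 = 127890.
  From (x_3, y_3) = (1555849, 127890): x_4 = 73·1555849 + 148·6·127890 = 227143297; y_4 = 73·127890 + 6·1555849 = 18671064.
Step 3: Verify x_4² - 148·y_4² = 51594077372030209 - 51594077372030208 = 1 (should be 1). ✓

(x_1, y_1) = (73, 6); (x_4, y_4) = (227143297, 18671064).


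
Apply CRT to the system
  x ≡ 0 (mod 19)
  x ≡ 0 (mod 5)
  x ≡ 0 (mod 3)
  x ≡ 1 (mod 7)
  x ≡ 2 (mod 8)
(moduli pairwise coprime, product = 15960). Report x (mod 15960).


Product of moduli M = 19 · 5 · 3 · 7 · 8 = 15960.
Merge one congruence at a time:
  Start: x ≡ 0 (mod 19).
  Combine with x ≡ 0 (mod 5); new modulus lcm = 95.
    Write x = 0 + 19·t and substitute into x ≡ 0 (mod 5): 19·t ≡ 0 − 0 = 0 (mod 5).
    Reduce coefficients mod 5: 4·t ≡ 0 (mod 5).
    The inverse of 4 mod 5 is 4 (since 4·4 = 16 = 3·5 + 1), so t ≡ 4·0 = 0 ≡ 0 (mod 5).
    Then x = 0 + 19·0 = 0, valid modulo lcm(19, 5) = 95: x ≡ 0 (mod 95).
  Combine with x ≡ 0 (mod 3); new modulus lcm = 285.
    Write x = 0 + 95·t and substitute into x ≡ 0 (mod 3): 95·t ≡ 0 − 0 = 0 (mod 3).
    Reduce coefficients mod 3: 2·t ≡ 0 (mod 3).
    The inverse of 2 mod 3 is 2 (since 2·2 = 4 = 1·3 + 1), so t ≡ 2·0 = 0 ≡ 0 (mod 3).
    Then x = 0 + 95·0 = 0, valid modulo lcm(95, 3) = 285: x ≡ 0 (mod 285).
  Combine with x ≡ 1 (mod 7); new modulus lcm = 1995.
    Write x = 0 + 285·t and substitute into x ≡ 1 (mod 7): 285·t ≡ 1 − 0 = 1 (mod 7).
    Reduce coefficients mod 7: 5·t ≡ 1 (mod 7).
    The inverse of 5 mod 7 is 3 (since 5·3 = 15 = 2·7 + 1), so t ≡ 3·1 = 3 ≡ 3 (mod 7).
    Then x = 0 + 285·3 = 855, valid modulo lcm(285, 7) = 1995: x ≡ 855 (mod 1995).
  Combine with x ≡ 2 (mod 8); new modulus lcm = 15960.
    Write x = 855 + 1995·t and substitute into x ≡ 2 (mod 8): 1995·t ≡ 2 − 855 = -853 (mod 8).
    Reduce coefficients mod 8: 3·t ≡ 3 (mod 8).
    The inverse of 3 mod 8 is 3 (since 3·3 = 9 = 1·8 + 1), so t ≡ 3·3 = 9 ≡ 1 (mod 8).
    Then x = 855 + 1995·1 = 2850, valid modulo lcm(1995, 8) = 15960: x ≡ 2850 (mod 15960).
Verify against each original: 2850 mod 19 = 0, 2850 mod 5 = 0, 2850 mod 3 = 0, 2850 mod 7 = 1, 2850 mod 8 = 2.

x ≡ 2850 (mod 15960).


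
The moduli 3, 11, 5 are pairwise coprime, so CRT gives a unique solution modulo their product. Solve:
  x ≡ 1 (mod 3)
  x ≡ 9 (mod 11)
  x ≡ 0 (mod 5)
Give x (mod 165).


Moduli 3, 11, 5 are pairwise coprime; by CRT there is a unique solution modulo M = 3 · 11 · 5 = 165.
Solve pairwise, accumulating the modulus:
  Start with x ≡ 1 (mod 3).
  Combine with x ≡ 9 (mod 11): since gcd(3, 11) = 1, we get a unique residue mod 33.
    Write x = 1 + 3·t and substitute into x ≡ 9 (mod 11): 3·t ≡ 9 − 1 = 8 (mod 11).
    The inverse of 3 mod 11 is 4 (since 3·4 = 12 = 1·11 + 1), so t ≡ 4·8 = 32 ≡ 10 (mod 11).
    Then x = 1 + 3·10 = 31, valid modulo lcm(3, 11) = 33: x ≡ 31 (mod 33).
  Combine with x ≡ 0 (mod 5): since gcd(33, 5) = 1, we get a unique residue mod 165.
    Write x = 31 + 33·t and substitute into x ≡ 0 (mod 5): 33·t ≡ 0 − 31 = -31 (mod 5).
    Reduce coefficients mod 5: 3·t ≡ 4 (mod 5).
    The inverse of 3 mod 5 is 2 (since 3·2 = 6 = 1·5 + 1), so t ≡ 2·4 = 8 ≡ 3 (mod 5).
    Then x = 31 + 33·3 = 130, valid modulo lcm(33, 5) = 165: x ≡ 130 (mod 165).
Verify: 130 mod 3 = 1 ✓, 130 mod 11 = 9 ✓, 130 mod 5 = 0 ✓.

x ≡ 130 (mod 165).


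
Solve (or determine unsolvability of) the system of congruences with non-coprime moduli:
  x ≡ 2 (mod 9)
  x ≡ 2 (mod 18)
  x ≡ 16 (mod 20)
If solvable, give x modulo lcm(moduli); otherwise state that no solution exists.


Moduli 9, 18, 20 are not pairwise coprime, so CRT works modulo lcm(m_i) when all pairwise compatibility conditions hold.
Pairwise compatibility: gcd(m_i, m_j) must divide a_i - a_j for every pair.
Merge one congruence at a time:
  Start: x ≡ 2 (mod 9).
  Combine with x ≡ 2 (mod 18): gcd(9, 18) = 9; 2 - 2 = 0, which IS divisible by 9, so compatible.
    Write x = 2 + 9·t and substitute into x ≡ 2 (mod 18): 9·t ≡ 2 − 2 = 0 (mod 18).
    Divide the congruence (and modulus) by g = 9: 1·t ≡ 0 (mod 2).
    So t ≡ 0 (mod 2).
    Then x = 2 + 9·0 = 2, valid modulo lcm(9, 18) = 18: x ≡ 2 (mod 18).
  Combine with x ≡ 16 (mod 20): gcd(18, 20) = 2; 16 - 2 = 14, which IS divisible by 2, so compatible.
    Write x = 2 + 18·t and substitute into x ≡ 16 (mod 20): 18·t ≡ 16 − 2 = 14 (mod 20).
    Divide the congruence (and modulus) by g = 2: 9·t ≡ 7 (mod 10).
    The inverse of 9 mod 10 is 9 (since 9·9 = 81 = 8·10 + 1), so t ≡ 9·7 = 63 ≡ 3 (mod 10).
    Then x = 2 + 18·3 = 56, valid modulo lcm(18, 20) = 180: x ≡ 56 (mod 180).
Verify: 56 mod 9 = 2, 56 mod 18 = 2, 56 mod 20 = 16.

x ≡ 56 (mod 180).


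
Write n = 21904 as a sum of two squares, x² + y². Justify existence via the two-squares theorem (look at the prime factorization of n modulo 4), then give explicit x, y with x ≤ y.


Step 1: Factor n = 21904 = 2^4 · 37^2.
Step 2: Check the mod-4 condition on each prime factor: 2 = 2 (special); 37 ≡ 1 (mod 4), exponent 2.
All primes ≡ 3 (mod 4) appear to even exponent (or don't appear), so by the two-squares theorem n IS expressible as a sum of two squares.
Step 3: Build a representation. Group n = k² · m with k = 4 and m = 37 · 37 = 1369 (a product of primes ≡ 1 (mod 4)); a representation of m scales to one of n via (k·x)² + (k·y)² = k²(x² + y²). Each prime p ≡ 1 (mod 4) is itself a sum of two squares; find a² by testing p − a² for a perfect square:
  37: 37 − 1² = 36 = 6² ⇒ 37 = 1² + 6².
  Combine using the Brahmagupta–Fibonacci identity (a² + b²)(c² + d²) = (ac − bd)² + (ad + bc)² = (ac + bd)² + (ad − bc)²:
  37 · 37 = 1369: from (1² + 6²)(1² + 6²), take (1·1 − 6·6, 1·6 + 6·1) = (1 − 36, 6 + 6) = (-35, 12); dropping signs (only squares matter) gives (35, 12); check 35² + 12² = 1225 + 144 = 1369 ✓.
  Scale by k = 4: (4·35, 4·12) = (140, 48).
Step 4: Order so x ≤ y and verify: 48² + 140² = 2304 + 19600 = 21904 = n. ✓

n = 21904 = 48² + 140² (one valid representation with x ≤ y).


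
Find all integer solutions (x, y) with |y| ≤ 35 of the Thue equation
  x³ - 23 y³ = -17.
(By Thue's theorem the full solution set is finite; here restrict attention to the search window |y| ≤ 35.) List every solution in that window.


The equation is x³ - 23y³ = -17. For fixed y, x³ = 23·y³ − 17, so a solution requires the RHS to be a perfect cube.
Strategy: iterate y from -35 to 35, compute RHS = 23·y³ − 17, and check whether it is a (positive or negative) perfect cube.
Check small values of y:
  y = 0: RHS = -17 is not a perfect cube.
  y = 1: RHS = 6 is not a perfect cube.
  y = -1: RHS = -40 is not a perfect cube.
  y = 2: RHS = 167 is not a perfect cube.
  y = -2: RHS = -201 is not a perfect cube.
  y = 3: RHS = 604 is not a perfect cube.
  y = -3: RHS = -638 is not a perfect cube.
Continuing the search up to |y| = 35 finds no solutions either.
No (x, y) in the scanned range satisfies the equation.

No integer solutions with |y| ≤ 35.


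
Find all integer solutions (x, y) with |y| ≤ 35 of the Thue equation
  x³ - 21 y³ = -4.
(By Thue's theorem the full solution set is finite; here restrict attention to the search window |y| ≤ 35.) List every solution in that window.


The equation is x³ - 21y³ = -4. For fixed y, x³ = 21·y³ − 4, so a solution requires the RHS to be a perfect cube.
Strategy: iterate y from -35 to 35, compute RHS = 21·y³ − 4, and check whether it is a (positive or negative) perfect cube.
Check small values of y:
  y = 0: RHS = -4 is not a perfect cube.
  y = 1: RHS = 17 is not a perfect cube.
  y = -1: RHS = -25 is not a perfect cube.
  y = 2: RHS = 164 is not a perfect cube.
  y = -2: RHS = -172 is not a perfect cube.
  y = 3: RHS = 563 is not a perfect cube.
  y = -3: RHS = -571 is not a perfect cube.
Continuing the search up to |y| = 35 finds no solutions either.
No (x, y) in the scanned range satisfies the equation.

No integer solutions with |y| ≤ 35.


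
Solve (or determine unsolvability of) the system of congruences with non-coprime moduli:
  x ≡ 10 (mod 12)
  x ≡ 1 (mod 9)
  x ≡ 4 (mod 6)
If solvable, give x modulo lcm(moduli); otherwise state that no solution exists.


Moduli 12, 9, 6 are not pairwise coprime, so CRT works modulo lcm(m_i) when all pairwise compatibility conditions hold.
Pairwise compatibility: gcd(m_i, m_j) must divide a_i - a_j for every pair.
Merge one congruence at a time:
  Start: x ≡ 10 (mod 12).
  Combine with x ≡ 1 (mod 9): gcd(12, 9) = 3; 1 - 10 = -9, which IS divisible by 3, so compatible.
    Write x = 10 + 12·t and substitute into x ≡ 1 (mod 9): 12·t ≡ 1 − 10 = -9 (mod 9).
    Divide the congruence (and modulus) by g = 3: 4·t ≡ -3 (mod 3).
    Reduce coefficients mod 3: 1·t ≡ 0 (mod 3).
    So t ≡ 0 (mod 3).
    Then x = 10 + 12·0 = 10, valid modulo lcm(12, 9) = 36: x ≡ 10 (mod 36).
  Combine with x ≡ 4 (mod 6): gcd(36, 6) = 6; 4 - 10 = -6, which IS divisible by 6, so compatible.
    Write x = 10 + 36·t and substitute into x ≡ 4 (mod 6): 36·t ≡ 4 − 10 = -6 (mod 6).
    Divide the congruence (and modulus) by g = 6: 6·t ≡ -1 (mod 1).
    Modulo 1 every t works; take t = 0.
    Then x = 10 + 36·0 = 10, valid modulo lcm(36, 6) = 36: x ≡ 10 (mod 36).
Verify: 10 mod 12 = 10, 10 mod 9 = 1, 10 mod 6 = 4.

x ≡ 10 (mod 36).


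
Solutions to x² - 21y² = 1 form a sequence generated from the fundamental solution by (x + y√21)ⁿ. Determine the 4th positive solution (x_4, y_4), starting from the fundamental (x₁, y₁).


Step 1: Find the fundamental solution (x₁, y₁) of x² - 21y² = 1.
  Expand √21 as a continued fraction. a₀ = ⌊√21⌋ = 4; iterate m_{k+1} = d_k·a_k − m_k, d_{k+1} = (21 − m_{k+1}²)/d_k, a_{k+1} = ⌊(a₀ + m_{k+1})/d_{k+1}⌋ (starting m₀ = 0, d₀ = 1), with convergents p_k = a_k·p_{k-1} + p_{k-2}, q_k = a_k·q_{k-1} + q_{k-2} (p₋₁ = 1, q₋₁ = 0):
  k = 0: a₀ = 4; p₀/q₀ = 4/1; p₀² − 21·q₀² = 16 − 21 = -5.
  k = 1: m = 4, d = 5, a = ⌊(4 + 4)/5⌋ = 1; p/q = (1·4 + 1)/(1·1 + 0) = 5/1; p² − 21·q² = 25 − 21 = 4.
  k = 2: m = 1, d = 4, a = ⌊(4 + 1)/4⌋ = 1; p/q = (1·5 + 4)/(1·1 + 1) = 9/2; p² − 21·q² = 81 − 84 = -3.
  k = 3: m = 3, d = 3, a = ⌊(4 + 3)/3⌋ = 2; p/q = (2·9 + 5)/(2·2 + 1) = 23/5; p² − 21·q² = 529 − 525 = 4.
  k = 4: m = 3, d = 4, a = ⌊(4 + 3)/4⌋ = 1; p/q = (1·23 + 9)/(1·5 + 2) = 32/7; p² − 21·q² = 1024 − 1029 = -5.
  k = 5: m = 1, d = 5, a = ⌊(4 + 1)/5⌋ = 1; p/q = (1·32 + 23)/(1·7 + 5) = 55/12; p² − 21·q² = 3025 − 3024 = 1.
  The first convergent with p² − 21·q² = 1 gives the fundamental solution (x₁, y₁) = (55, 12).
Step 2: Apply the recurrence (x_{n+1}, y_{n+1}) = (x₁x_n + 21y₁y_n, x₁y_n + y₁x_n) repeatedly.
  From (x_1, y_1) = (55, 12): x_2 = 55·55 + 21·12·12 = 6049; y_2 = 55·12 + 12·55 = 1320.
  From (x_2, y_2) = (6049, 1320): x_3 = 55·6049 + 21·12·1320 = 665335; y_3 = 55·1320 + 12·6049 = 145188.
  From (x_3, y_3) = (665335, 145188): x_4 = 55·665335 + 21·12·145188 = 73180801; y_4 = 55·145188 + 12·665335 = 15969360.
Step 3: Verify x_4² - 21·y_4² = 5355429635001601 - 5355429635001600 = 1 (should be 1). ✓

(x_1, y_1) = (55, 12); (x_4, y_4) = (73180801, 15969360).


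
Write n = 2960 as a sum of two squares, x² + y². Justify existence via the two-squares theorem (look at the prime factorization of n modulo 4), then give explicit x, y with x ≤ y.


Step 1: Factor n = 2960 = 2^4 · 5 · 37.
Step 2: Check the mod-4 condition on each prime factor: 2 = 2 (special); 5 ≡ 1 (mod 4), exponent 1; 37 ≡ 1 (mod 4), exponent 1.
All primes ≡ 3 (mod 4) appear to even exponent (or don't appear), so by the two-squares theorem n IS expressible as a sum of two squares.
Step 3: Build a representation. Group n = k² · m with k = 4 and m = 5 · 37 = 185 (a product of primes ≡ 1 (mod 4)); a representation of m scales to one of n via (k·x)² + (k·y)² = k²(x² + y²). Each prime p ≡ 1 (mod 4) is itself a sum of two squares; find a² by testing p − a² for a perfect square:
  5: 5 − 1² = 4 = 2² ⇒ 5 = 1² + 2².
  37: 37 − 1² = 36 = 6² ⇒ 37 = 1² + 6².
  Combine using the Brahmagupta–Fibonacci identity (a² + b²)(c² + d²) = (ac − bd)² + (ad + bc)² = (ac + bd)² + (ad − bc)²:
  5 · 37 = 185: from (1² + 2²)(1² + 6²), take (1·1 − 2·6, 1·6 + 2·1) = (1 − 12, 6 + 2) = (-11, 8); dropping signs (only squares matter) gives (11, 8); check 11² + 8² = 121 + 64 = 185 ✓.
  Scale by k = 4: (4·11, 4·8) = (44, 32).
Step 4: Order so x ≤ y and verify: 32² + 44² = 1024 + 1936 = 2960 = n. ✓

n = 2960 = 32² + 44² (one valid representation with x ≤ y).


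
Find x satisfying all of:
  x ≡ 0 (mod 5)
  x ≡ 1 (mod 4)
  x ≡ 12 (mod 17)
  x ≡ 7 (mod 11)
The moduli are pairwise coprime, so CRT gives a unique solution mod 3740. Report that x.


Product of moduli M = 5 · 4 · 17 · 11 = 3740.
Merge one congruence at a time:
  Start: x ≡ 0 (mod 5).
  Combine with x ≡ 1 (mod 4); new modulus lcm = 20.
    Write x = 0 + 5·t and substitute into x ≡ 1 (mod 4): 5·t ≡ 1 − 0 = 1 (mod 4).
    Reduce coefficients mod 4: 1·t ≡ 1 (mod 4).
    So t ≡ 1 (mod 4).
    Then x = 0 + 5·1 = 5, valid modulo lcm(5, 4) = 20: x ≡ 5 (mod 20).
  Combine with x ≡ 12 (mod 17); new modulus lcm = 340.
    Write x = 5 + 20·t and substitute into x ≡ 12 (mod 17): 20·t ≡ 12 − 5 = 7 (mod 17).
    Reduce coefficients mod 17: 3·t ≡ 7 (mod 17).
    The inverse of 3 mod 17 is 6 (since 3·6 = 18 = 1·17 + 1), so t ≡ 6·7 = 42 ≡ 8 (mod 17).
    Then x = 5 + 20·8 = 165, valid modulo lcm(20, 17) = 340: x ≡ 165 (mod 340).
  Combine with x ≡ 7 (mod 11); new modulus lcm = 3740.
    Write x = 165 + 340·t and substitute into x ≡ 7 (mod 11): 340·t ≡ 7 − 165 = -158 (mod 11).
    Reduce coefficients mod 11: 10·t ≡ 7 (mod 11).
    The inverse of 10 mod 11 is 10 (since 10·10 = 100 = 9·11 + 1), so t ≡ 10·7 = 70 ≡ 4 (mod 11).
    Then x = 165 + 340·4 = 1525, valid modulo lcm(340, 11) = 3740: x ≡ 1525 (mod 3740).
Verify against each original: 1525 mod 5 = 0, 1525 mod 4 = 1, 1525 mod 17 = 12, 1525 mod 11 = 7.

x ≡ 1525 (mod 3740).


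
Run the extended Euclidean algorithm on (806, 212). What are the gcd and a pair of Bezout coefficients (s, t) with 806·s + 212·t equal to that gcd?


Euclidean algorithm on (806, 212) — divide until remainder is 0:
  806 = 3 · 212 + 170
  212 = 1 · 170 + 42
  170 = 4 · 42 + 2
  42 = 21 · 2 + 0
gcd(806, 212) = 2.
Track Bezout coefficients alongside the remainders: start with r₀ = 806 = a·1 + b·0 (s = 1, t = 0) and r₁ = 212 = a·0 + b·1 (s = 0, t = 1); each new remainder r_{k+1} = r_{k-1} − q_k·r_k inherits s_{k+1} = s_{k-1} − q_k·s_k, t_{k+1} = t_{k-1} − q_k·t_k, so r_k = a·s_k + b·t_k at every step:
  q = 3: r = 170, s = 1 − 3·0 = 1, t = 0 − 3·1 = -3  (check: 806·1 + 212·(-3) = 170)
  q = 1: r = 42, s = 0 − 1·1 = -1, t = 1 − 1·(-3) = 4  (check: 806·(-1) + 212·4 = 42)
  q = 4: r = 2, s = 1 − 4·(-1) = 5, t = -3 − 4·4 = -19  (check: 806·5 + 212·(-19) = 2)
The row with r = 2 (the gcd) gives the Bezout coefficients s = 5, t = -19.
Result: 806 · (5) + 212 · (-19) = 2.

gcd(806, 212) = 2; s = 5, t = -19 (check: 806·5 + 212·(-19) = 2).


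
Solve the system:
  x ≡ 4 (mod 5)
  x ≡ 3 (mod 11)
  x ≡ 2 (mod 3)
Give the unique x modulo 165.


Moduli 5, 11, 3 are pairwise coprime; by CRT there is a unique solution modulo M = 5 · 11 · 3 = 165.
Solve pairwise, accumulating the modulus:
  Start with x ≡ 4 (mod 5).
  Combine with x ≡ 3 (mod 11): since gcd(5, 11) = 1, we get a unique residue mod 55.
    Write x = 4 + 5·t and substitute into x ≡ 3 (mod 11): 5·t ≡ 3 − 4 = -1 (mod 11).
    Reduce coefficients mod 11: 5·t ≡ 10 (mod 11).
    The inverse of 5 mod 11 is 9 (since 5·9 = 45 = 4·11 + 1), so t ≡ 9·10 = 90 ≡ 2 (mod 11).
    Then x = 4 + 5·2 = 14, valid modulo lcm(5, 11) = 55: x ≡ 14 (mod 55).
  Combine with x ≡ 2 (mod 3): since gcd(55, 3) = 1, we get a unique residue mod 165.
    Write x = 14 + 55·t and substitute into x ≡ 2 (mod 3): 55·t ≡ 2 − 14 = -12 (mod 3).
    Reduce coefficients mod 3: 1·t ≡ 0 (mod 3).
    So t ≡ 0 (mod 3).
    Then x = 14 + 55·0 = 14, valid modulo lcm(55, 3) = 165: x ≡ 14 (mod 165).
Verify: 14 mod 5 = 4 ✓, 14 mod 11 = 3 ✓, 14 mod 3 = 2 ✓.

x ≡ 14 (mod 165).


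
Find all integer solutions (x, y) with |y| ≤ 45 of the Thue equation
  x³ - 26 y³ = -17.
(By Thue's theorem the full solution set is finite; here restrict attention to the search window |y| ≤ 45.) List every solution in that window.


The equation is x³ - 26y³ = -17. For fixed y, x³ = 26·y³ − 17, so a solution requires the RHS to be a perfect cube.
Strategy: iterate y from -45 to 45, compute RHS = 26·y³ − 17, and check whether it is a (positive or negative) perfect cube.
Check small values of y:
  y = 0: RHS = -17 is not a perfect cube.
  y = 1: RHS = 9 is not a perfect cube.
  y = -1: RHS = -43 is not a perfect cube.
  y = 2: RHS = 191 is not a perfect cube.
  y = -2: RHS = -225 is not a perfect cube.
  y = 3: RHS = 685 is not a perfect cube.
  y = -3: RHS = -719 is not a perfect cube.
Continuing the search up to |y| = 45 finds no solutions either.
No (x, y) in the scanned range satisfies the equation.

No integer solutions with |y| ≤ 45.


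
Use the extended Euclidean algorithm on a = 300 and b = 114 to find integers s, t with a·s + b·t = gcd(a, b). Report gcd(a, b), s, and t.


Euclidean algorithm on (300, 114) — divide until remainder is 0:
  300 = 2 · 114 + 72
  114 = 1 · 72 + 42
  72 = 1 · 42 + 30
  42 = 1 · 30 + 12
  30 = 2 · 12 + 6
  12 = 2 · 6 + 0
gcd(300, 114) = 6.
Track Bezout coefficients alongside the remainders: start with r₀ = 300 = a·1 + b·0 (s = 1, t = 0) and r₁ = 114 = a·0 + b·1 (s = 0, t = 1); each new remainder r_{k+1} = r_{k-1} − q_k·r_k inherits s_{k+1} = s_{k-1} − q_k·s_k, t_{k+1} = t_{k-1} − q_k·t_k, so r_k = a·s_k + b·t_k at every step:
  q = 2: r = 72, s = 1 − 2·0 = 1, t = 0 − 2·1 = -2  (check: 300·1 + 114·(-2) = 72)
  q = 1: r = 42, s = 0 − 1·1 = -1, t = 1 − 1·(-2) = 3  (check: 300·(-1) + 114·3 = 42)
  q = 1: r = 30, s = 1 − 1·(-1) = 2, t = -2 − 1·3 = -5  (check: 300·2 + 114·(-5) = 30)
  q = 1: r = 12, s = -1 − 1·2 = -3, t = 3 − 1·(-5) = 8  (check: 300·(-3) + 114·8 = 12)
  q = 2: r = 6, s = 2 − 2·(-3) = 8, t = -5 − 2·8 = -21  (check: 300·8 + 114·(-21) = 6)
The row with r = 6 (the gcd) gives the Bezout coefficients s = 8, t = -21.
Result: 300 · (8) + 114 · (-21) = 6.

gcd(300, 114) = 6; s = 8, t = -21 (check: 300·8 + 114·(-21) = 6).


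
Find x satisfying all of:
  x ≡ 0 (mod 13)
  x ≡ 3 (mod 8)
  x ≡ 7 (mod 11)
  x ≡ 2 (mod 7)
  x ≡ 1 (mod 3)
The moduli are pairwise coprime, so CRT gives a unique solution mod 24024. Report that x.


Product of moduli M = 13 · 8 · 11 · 7 · 3 = 24024.
Merge one congruence at a time:
  Start: x ≡ 0 (mod 13).
  Combine with x ≡ 3 (mod 8); new modulus lcm = 104.
    Write x = 0 + 13·t and substitute into x ≡ 3 (mod 8): 13·t ≡ 3 − 0 = 3 (mod 8).
    Reduce coefficients mod 8: 5·t ≡ 3 (mod 8).
    The inverse of 5 mod 8 is 5 (since 5·5 = 25 = 3·8 + 1), so t ≡ 5·3 = 15 ≡ 7 (mod 8).
    Then x = 0 + 13·7 = 91, valid modulo lcm(13, 8) = 104: x ≡ 91 (mod 104).
  Combine with x ≡ 7 (mod 11); new modulus lcm = 1144.
    Write x = 91 + 104·t and substitute into x ≡ 7 (mod 11): 104·t ≡ 7 − 91 = -84 (mod 11).
    Reduce coefficients mod 11: 5·t ≡ 4 (mod 11).
    The inverse of 5 mod 11 is 9 (since 5·9 = 45 = 4·11 + 1), so t ≡ 9·4 = 36 ≡ 3 (mod 11).
    Then x = 91 + 104·3 = 403, valid modulo lcm(104, 11) = 1144: x ≡ 403 (mod 1144).
  Combine with x ≡ 2 (mod 7); new modulus lcm = 8008.
    Write x = 403 + 1144·t and substitute into x ≡ 2 (mod 7): 1144·t ≡ 2 − 403 = -401 (mod 7).
    Reduce coefficients mod 7: 3·t ≡ 5 (mod 7).
    The inverse of 3 mod 7 is 5 (since 3·5 = 15 = 2·7 + 1), so t ≡ 5·5 = 25 ≡ 4 (mod 7).
    Then x = 403 + 1144·4 = 4979, valid modulo lcm(1144, 7) = 8008: x ≡ 4979 (mod 8008).
  Combine with x ≡ 1 (mod 3); new modulus lcm = 24024.
    Write x = 4979 + 8008·t and substitute into x ≡ 1 (mod 3): 8008·t ≡ 1 − 4979 = -4978 (mod 3).
    Reduce coefficients mod 3: 1·t ≡ 2 (mod 3).
    So t ≡ 2 (mod 3).
    Then x = 4979 + 8008·2 = 20995, valid modulo lcm(8008, 3) = 24024: x ≡ 20995 (mod 24024).
Verify against each original: 20995 mod 13 = 0, 20995 mod 8 = 3, 20995 mod 11 = 7, 20995 mod 7 = 2, 20995 mod 3 = 1.

x ≡ 20995 (mod 24024).


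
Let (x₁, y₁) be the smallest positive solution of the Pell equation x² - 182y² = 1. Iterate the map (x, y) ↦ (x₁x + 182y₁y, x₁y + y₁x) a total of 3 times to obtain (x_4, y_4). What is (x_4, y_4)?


Step 1: Find the fundamental solution (x₁, y₁) of x² - 182y² = 1.
  Expand √182 as a continued fraction. a₀ = ⌊√182⌋ = 13; iterate m_{k+1} = d_k·a_k − m_k, d_{k+1} = (182 − m_{k+1}²)/d_k, a_{k+1} = ⌊(a₀ + m_{k+1})/d_{k+1}⌋ (starting m₀ = 0, d₀ = 1), with convergents p_k = a_k·p_{k-1} + p_{k-2}, q_k = a_k·q_{k-1} + q_{k-2} (p₋₁ = 1, q₋₁ = 0):
  k = 0: a₀ = 13; p₀/q₀ = 13/1; p₀² − 182·q₀² = 169 − 182 = -13.
  k = 1: m = 13, d = 13, a = ⌊(13 + 13)/13⌋ = 2; p/q = (2·13 + 1)/(2·1 + 0) = 27/2; p² − 182·q² = 729 − 728 = 1.
  The first convergent with p² − 182·q² = 1 gives the fundamental solution (x₁, y₁) = (27, 2).
Step 2: Apply the recurrence (x_{n+1}, y_{n+1}) = (x₁x_n + 182y₁y_n, x₁y_n + y₁x_n) repeatedly.
  From (x_1, y_1) = (27, 2): x_2 = 27·27 + 182·2·2 = 1457; y_2 = 27·2 + 2·27 = 108.
  From (x_2, y_2) = (1457, 108): x_3 = 27·1457 + 182·2·108 = 78651; y_3 = 27·108 + 2·1457 = 5830.
  From (x_3, y_3) = (78651, 5830): x_4 = 27·78651 + 182·2·5830 = 4245697; y_4 = 27·5830 + 2·78651 = 314712.
Step 3: Verify x_4² - 182·y_4² = 18025943015809 - 18025943015808 = 1 (should be 1). ✓

(x_1, y_1) = (27, 2); (x_4, y_4) = (4245697, 314712).


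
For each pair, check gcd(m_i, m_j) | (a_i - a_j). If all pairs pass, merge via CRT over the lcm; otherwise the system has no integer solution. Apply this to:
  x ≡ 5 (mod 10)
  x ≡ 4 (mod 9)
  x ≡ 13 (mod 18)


Moduli 10, 9, 18 are not pairwise coprime, so CRT works modulo lcm(m_i) when all pairwise compatibility conditions hold.
Pairwise compatibility: gcd(m_i, m_j) must divide a_i - a_j for every pair.
Merge one congruence at a time:
  Start: x ≡ 5 (mod 10).
  Combine with x ≡ 4 (mod 9): gcd(10, 9) = 1; 4 - 5 = -1, which IS divisible by 1, so compatible.
    Write x = 5 + 10·t and substitute into x ≡ 4 (mod 9): 10·t ≡ 4 − 5 = -1 (mod 9).
    Reduce coefficients mod 9: 1·t ≡ 8 (mod 9).
    So t ≡ 8 (mod 9).
    Then x = 5 + 10·8 = 85, valid modulo lcm(10, 9) = 90: x ≡ 85 (mod 90).
  Combine with x ≡ 13 (mod 18): gcd(90, 18) = 18; 13 - 85 = -72, which IS divisible by 18, so compatible.
    Write x = 85 + 90·t and substitute into x ≡ 13 (mod 18): 90·t ≡ 13 − 85 = -72 (mod 18).
    Divide the congruence (and modulus) by g = 18: 5·t ≡ -4 (mod 1).
    Modulo 1 every t works; take t = 0.
    Then x = 85 + 90·0 = 85, valid modulo lcm(90, 18) = 90: x ≡ 85 (mod 90).
Verify: 85 mod 10 = 5, 85 mod 9 = 4, 85 mod 18 = 13.

x ≡ 85 (mod 90).


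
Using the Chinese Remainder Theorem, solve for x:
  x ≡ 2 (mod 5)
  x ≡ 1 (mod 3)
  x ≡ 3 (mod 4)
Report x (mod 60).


Moduli 5, 3, 4 are pairwise coprime; by CRT there is a unique solution modulo M = 5 · 3 · 4 = 60.
Solve pairwise, accumulating the modulus:
  Start with x ≡ 2 (mod 5).
  Combine with x ≡ 1 (mod 3): since gcd(5, 3) = 1, we get a unique residue mod 15.
    Write x = 2 + 5·t and substitute into x ≡ 1 (mod 3): 5·t ≡ 1 − 2 = -1 (mod 3).
    Reduce coefficients mod 3: 2·t ≡ 2 (mod 3).
    The inverse of 2 mod 3 is 2 (since 2·2 = 4 = 1·3 + 1), so t ≡ 2·2 = 4 ≡ 1 (mod 3).
    Then x = 2 + 5·1 = 7, valid modulo lcm(5, 3) = 15: x ≡ 7 (mod 15).
  Combine with x ≡ 3 (mod 4): since gcd(15, 4) = 1, we get a unique residue mod 60.
    Write x = 7 + 15·t and substitute into x ≡ 3 (mod 4): 15·t ≡ 3 − 7 = -4 (mod 4).
    Reduce coefficients mod 4: 3·t ≡ 0 (mod 4).
    The inverse of 3 mod 4 is 3 (since 3·3 = 9 = 2·4 + 1), so t ≡ 3·0 = 0 ≡ 0 (mod 4).
    Then x = 7 + 15·0 = 7, valid modulo lcm(15, 4) = 60: x ≡ 7 (mod 60).
Verify: 7 mod 5 = 2 ✓, 7 mod 3 = 1 ✓, 7 mod 4 = 3 ✓.

x ≡ 7 (mod 60).


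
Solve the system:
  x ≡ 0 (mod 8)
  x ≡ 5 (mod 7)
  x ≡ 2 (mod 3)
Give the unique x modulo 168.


Moduli 8, 7, 3 are pairwise coprime; by CRT there is a unique solution modulo M = 8 · 7 · 3 = 168.
Solve pairwise, accumulating the modulus:
  Start with x ≡ 0 (mod 8).
  Combine with x ≡ 5 (mod 7): since gcd(8, 7) = 1, we get a unique residue mod 56.
    Write x = 0 + 8·t and substitute into x ≡ 5 (mod 7): 8·t ≡ 5 − 0 = 5 (mod 7).
    Reduce coefficients mod 7: 1·t ≡ 5 (mod 7).
    So t ≡ 5 (mod 7).
    Then x = 0 + 8·5 = 40, valid modulo lcm(8, 7) = 56: x ≡ 40 (mod 56).
  Combine with x ≡ 2 (mod 3): since gcd(56, 3) = 1, we get a unique residue mod 168.
    Write x = 40 + 56·t and substitute into x ≡ 2 (mod 3): 56·t ≡ 2 − 40 = -38 (mod 3).
    Reduce coefficients mod 3: 2·t ≡ 1 (mod 3).
    The inverse of 2 mod 3 is 2 (since 2·2 = 4 = 1·3 + 1), so t ≡ 2·1 = 2 ≡ 2 (mod 3).
    Then x = 40 + 56·2 = 152, valid modulo lcm(56, 3) = 168: x ≡ 152 (mod 168).
Verify: 152 mod 8 = 0 ✓, 152 mod 7 = 5 ✓, 152 mod 3 = 2 ✓.

x ≡ 152 (mod 168).


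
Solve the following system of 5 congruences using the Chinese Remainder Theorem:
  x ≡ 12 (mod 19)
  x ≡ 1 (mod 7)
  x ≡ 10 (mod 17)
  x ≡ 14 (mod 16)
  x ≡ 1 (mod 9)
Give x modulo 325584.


Product of moduli M = 19 · 7 · 17 · 16 · 9 = 325584.
Merge one congruence at a time:
  Start: x ≡ 12 (mod 19).
  Combine with x ≡ 1 (mod 7); new modulus lcm = 133.
    Write x = 12 + 19·t and substitute into x ≡ 1 (mod 7): 19·t ≡ 1 − 12 = -11 (mod 7).
    Reduce coefficients mod 7: 5·t ≡ 3 (mod 7).
    The inverse of 5 mod 7 is 3 (since 5·3 = 15 = 2·7 + 1), so t ≡ 3·3 = 9 ≡ 2 (mod 7).
    Then x = 12 + 19·2 = 50, valid modulo lcm(19, 7) = 133: x ≡ 50 (mod 133).
  Combine with x ≡ 10 (mod 17); new modulus lcm = 2261.
    Write x = 50 + 133·t and substitute into x ≡ 10 (mod 17): 133·t ≡ 10 − 50 = -40 (mod 17).
    Reduce coefficients mod 17: 14·t ≡ 11 (mod 17).
    The inverse of 14 mod 17 is 11 (since 14·11 = 154 = 9·17 + 1), so t ≡ 11·11 = 121 ≡ 2 (mod 17).
    Then x = 50 + 133·2 = 316, valid modulo lcm(133, 17) = 2261: x ≡ 316 (mod 2261).
  Combine with x ≡ 14 (mod 16); new modulus lcm = 36176.
    Write x = 316 + 2261·t and substitute into x ≡ 14 (mod 16): 2261·t ≡ 14 − 316 = -302 (mod 16).
    Reduce coefficients mod 16: 5·t ≡ 2 (mod 16).
    The inverse of 5 mod 16 is 13 (since 5·13 = 65 = 4·16 + 1), so t ≡ 13·2 = 26 ≡ 10 (mod 16).
    Then x = 316 + 2261·10 = 22926, valid modulo lcm(2261, 16) = 36176: x ≡ 22926 (mod 36176).
  Combine with x ≡ 1 (mod 9); new modulus lcm = 325584.
    Write x = 22926 + 36176·t and substitute into x ≡ 1 (mod 9): 36176·t ≡ 1 − 22926 = -22925 (mod 9).
    Reduce coefficients mod 9: 5·t ≡ 7 (mod 9).
    The inverse of 5 mod 9 is 2 (since 5·2 = 10 = 1·9 + 1), so t ≡ 2·7 = 14 ≡ 5 (mod 9).
    Then x = 22926 + 36176·5 = 203806, valid modulo lcm(36176, 9) = 325584: x ≡ 203806 (mod 325584).
Verify against each original: 203806 mod 19 = 12, 203806 mod 7 = 1, 203806 mod 17 = 10, 203806 mod 16 = 14, 203806 mod 9 = 1.

x ≡ 203806 (mod 325584).


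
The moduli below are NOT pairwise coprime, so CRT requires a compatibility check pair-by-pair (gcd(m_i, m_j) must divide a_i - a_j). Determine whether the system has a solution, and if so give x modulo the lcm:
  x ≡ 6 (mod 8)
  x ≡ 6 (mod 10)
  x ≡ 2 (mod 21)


Moduli 8, 10, 21 are not pairwise coprime, so CRT works modulo lcm(m_i) when all pairwise compatibility conditions hold.
Pairwise compatibility: gcd(m_i, m_j) must divide a_i - a_j for every pair.
Merge one congruence at a time:
  Start: x ≡ 6 (mod 8).
  Combine with x ≡ 6 (mod 10): gcd(8, 10) = 2; 6 - 6 = 0, which IS divisible by 2, so compatible.
    Write x = 6 + 8·t and substitute into x ≡ 6 (mod 10): 8·t ≡ 6 − 6 = 0 (mod 10).
    Divide the congruence (and modulus) by g = 2: 4·t ≡ 0 (mod 5).
    The inverse of 4 mod 5 is 4 (since 4·4 = 16 = 3·5 + 1), so t ≡ 4·0 = 0 ≡ 0 (mod 5).
    Then x = 6 + 8·0 = 6, valid modulo lcm(8, 10) = 40: x ≡ 6 (mod 40).
  Combine with x ≡ 2 (mod 21): gcd(40, 21) = 1; 2 - 6 = -4, which IS divisible by 1, so compatible.
    Write x = 6 + 40·t and substitute into x ≡ 2 (mod 21): 40·t ≡ 2 − 6 = -4 (mod 21).
    Reduce coefficients mod 21: 19·t ≡ 17 (mod 21).
    The inverse of 19 mod 21 is 10 (since 19·10 = 190 = 9·21 + 1), so t ≡ 10·17 = 170 ≡ 2 (mod 21).
    Then x = 6 + 40·2 = 86, valid modulo lcm(40, 21) = 840: x ≡ 86 (mod 840).
Verify: 86 mod 8 = 6, 86 mod 10 = 6, 86 mod 21 = 2.

x ≡ 86 (mod 840).


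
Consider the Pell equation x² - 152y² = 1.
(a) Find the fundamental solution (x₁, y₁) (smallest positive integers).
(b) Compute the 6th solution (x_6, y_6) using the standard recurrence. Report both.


Step 1: Find the fundamental solution (x₁, y₁) of x² - 152y² = 1.
  Expand √152 as a continued fraction. a₀ = ⌊√152⌋ = 12; iterate m_{k+1} = d_k·a_k − m_k, d_{k+1} = (152 − m_{k+1}²)/d_k, a_{k+1} = ⌊(a₀ + m_{k+1})/d_{k+1}⌋ (starting m₀ = 0, d₀ = 1), with convergents p_k = a_k·p_{k-1} + p_{k-2}, q_k = a_k·q_{k-1} + q_{k-2} (p₋₁ = 1, q₋₁ = 0):
  k = 0: a₀ = 12; p₀/q₀ = 12/1; p₀² − 152·q₀² = 144 − 152 = -8.
  k = 1: m = 12, d = 8, a = ⌊(12 + 12)/8⌋ = 3; p/q = (3·12 + 1)/(3·1 + 0) = 37/3; p² − 152·q² = 1369 − 1368 = 1.
  The first convergent with p² − 152·q² = 1 gives the fundamental solution (x₁, y₁) = (37, 3).
Step 2: Apply the recurrence (x_{n+1}, y_{n+1}) = (x₁x_n + 152y₁y_n, x₁y_n + y₁x_n) repeatedly.
  From (x_1, y_1) = (37, 3): x_2 = 37·37 + 152·3·3 = 2737; y_2 = 37·3 + 3·37 = 222.
  From (x_2, y_2) = (2737, 222): x_3 = 37·2737 + 152·3·222 = 202501; y_3 = 37·222 + 3·2737 = 16425.
  From (x_3, y_3) = (202501, 16425): x_4 = 37·202501 + 152·3·16425 = 14982337; y_4 = 37·16425 + 3·202501 = 1215228.
  From (x_4, y_4) = (14982337, 1215228): x_5 = 37·14982337 + 152·3·1215228 = 1108490437; y_5 = 37·1215228 + 3·14982337 = 89910447.
  From (x_5, y_5) = (1108490437, 89910447): x_6 = 37·1108490437 + 152·3·89910447 = 82013310001; y_6 = 37·89910447 + 3·1108490437 = 6652157850.
Step 3: Verify x_6² - 152·y_6² = 6726183017320126620001 - 6726183017320126620000 = 1 (should be 1). ✓

(x_1, y_1) = (37, 3); (x_6, y_6) = (82013310001, 6652157850).
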